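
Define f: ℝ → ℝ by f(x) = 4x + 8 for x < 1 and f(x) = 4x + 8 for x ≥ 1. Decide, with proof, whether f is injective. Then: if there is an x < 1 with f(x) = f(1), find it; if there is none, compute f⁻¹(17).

9/4

Both pieces are strictly increasing (slopes 4 and 4), so each is injective on its own interval.
The left piece maps (−∞, 1) onto (−∞, 12); the right piece maps [1, ∞) onto [12, ∞).
These images are disjoint, so no value is attained by both pieces. Hence f is injective.
Because the two images are disjoint, no x < 1 has f(x) = f(1), so we compute f⁻¹(17): 17 lies in [12, ∞), so solve 4x + 8 = 17: x = (17 − 8)/4 = 9/4.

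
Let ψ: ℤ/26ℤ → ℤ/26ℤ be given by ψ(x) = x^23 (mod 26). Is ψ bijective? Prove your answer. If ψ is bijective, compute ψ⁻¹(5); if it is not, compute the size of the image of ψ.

21

Computing x^23 mod 26 for each x (by repeated squaring, reducing mod 26 at every step), the values ψ(0), ψ(1), …, ψ(25) are: 0, 1, 20, 9, 10, 21, 24, 15, 18, 3, 4, 19, 12, 13, 14, 7, 22, 23, 8, 11, 2, 5, 16, 17, 6, 25.
Every element of ℤ/26ℤ appears exactly once in this list, so ψ is a bijection, and in particular bijective.
Since ψ is bijective, we read off the preimage of 5 from the same table: ψ(21) = 5, so ψ⁻¹(5) = 21.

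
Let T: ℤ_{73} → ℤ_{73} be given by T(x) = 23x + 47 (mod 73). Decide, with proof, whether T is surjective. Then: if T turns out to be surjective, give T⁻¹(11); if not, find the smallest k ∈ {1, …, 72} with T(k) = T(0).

27

Since gcd(23, 73) = 1, 23 is invertible modulo 73. Euclid's algorithm: 73 = 3·23 + 4, 23 = 5·4 + 3, 4 = 1·3 + 1; back-substituting gives 1 = 54·23 − 17·73, so 23⁻¹ ≡ 54 (mod 73).
Then y ↦ 54(y − 47) is a two-sided inverse to T, so every y ∈ ℤ_{73} has a preimage.
Hence T is surjective.
Since T is surjective, we compute T⁻¹(11): solve 23x + 47 ≡ 11 (mod 73), i.e. 23x ≡ 37 (mod 73).
Multiplying by 23⁻¹ = 54 gives x ≡ 54·37 = 1998 = 27·73 + 27 ≡ 27 (mod 73).
Check: T(27) = 23·27 + 47 = 668 = 9·73 + 11 ≡ 11 (mod 73).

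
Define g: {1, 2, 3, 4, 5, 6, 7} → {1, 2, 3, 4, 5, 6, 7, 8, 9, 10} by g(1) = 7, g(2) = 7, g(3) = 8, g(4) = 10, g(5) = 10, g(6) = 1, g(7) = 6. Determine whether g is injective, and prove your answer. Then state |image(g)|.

g(1) = 7 = g(2) with 1 ≠ 2, so g is not injective.
The image of g is {1, 6, 7, 8, 10}, which has 5 elements.

5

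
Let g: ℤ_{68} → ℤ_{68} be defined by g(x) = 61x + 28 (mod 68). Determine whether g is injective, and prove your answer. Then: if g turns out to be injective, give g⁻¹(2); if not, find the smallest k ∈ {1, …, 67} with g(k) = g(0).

If g(u) = g(v), then 61u ≡ 61v (mod 68). Because gcd(61, 68) = 1, we may cancel 61 to get u ≡ v (mod 68).
Therefore g is injective.
We now compute 61⁻¹ mod 68 explicitly. Euclid's algorithm: 68 = 1·61 + 7, 61 = 8·7 + 5, 7 = 1·5 + 2, 5 = 2·2 + 1; back-substituting gives 1 = 29·61 − 26·68, so 61⁻¹ ≡ 29 (mod 68).
Since g is injective, we find g⁻¹(2): we need 61x ≡ 2 − 28 ≡ 42 (mod 68). Using 61⁻¹ = 29: x ≡ 29·42 = 1218 = 17·68 + 62, so x = 62.
Check: g(62) = 61·62 + 28 = 3810 = 56·68 + 2 ≡ 2 (mod 68).

62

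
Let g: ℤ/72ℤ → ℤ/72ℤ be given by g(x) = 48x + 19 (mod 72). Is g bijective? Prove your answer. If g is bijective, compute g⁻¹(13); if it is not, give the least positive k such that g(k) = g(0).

By definition, g is injective if g(s) = g(t) implies s = t.
We have gcd(48, 72) = 24 > 1. Taking s = 0 and t = 3: g(0) = 19 and g(3) = 48·3 + 19 = 163 ≡ 19 (mod 72).
So g(0) = g(3) while 0 ≠ 3, hence g is not injective, hence not bijective.
Since g is not bijective, we find the least positive k with g(k) = g(0): this means 48k ≡ 0 (mod 72), i.e. 72 ∣ 48k. Since gcd(48, 72) = 24, dividing through by 24 this holds exactly when 3 ∣ 2k, and as gcd(2, 3) = 1, exactly when 3 ∣ k.
The smallest positive such k is 3.

3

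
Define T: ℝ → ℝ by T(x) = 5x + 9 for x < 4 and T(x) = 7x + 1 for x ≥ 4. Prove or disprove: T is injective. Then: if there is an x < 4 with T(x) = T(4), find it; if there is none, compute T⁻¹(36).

5

Both pieces are strictly increasing (slopes 5 and 7), so each is injective on its own interval.
The left piece maps (−∞, 4) onto (−∞, 29); the right piece maps [4, ∞) onto [29, ∞).
These images are disjoint, so no value is attained by both pieces. Therefore T is injective.
Because the two images are disjoint, no x < 4 has T(x) = T(4), so we compute T⁻¹(36): 36 lies in [29, ∞), so solve 7x + 1 = 36: x = (36 − 1)/7 = 5.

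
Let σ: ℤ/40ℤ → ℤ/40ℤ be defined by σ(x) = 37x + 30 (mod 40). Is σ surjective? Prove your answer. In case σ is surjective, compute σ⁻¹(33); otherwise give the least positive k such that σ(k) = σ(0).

Since gcd(37, 40) = 1, 37 is invertible modulo 40. Euclid's algorithm: 40 = 1·37 + 3, 37 = 12·3 + 1; back-substituting gives 1 = 13·37 − 12·40, so 37⁻¹ ≡ 13 (mod 40).
Then y ↦ 13(y − 30) is a two-sided inverse to σ, so every y ∈ ℤ/40ℤ has a preimage.
Thus σ is surjective.
Since σ is surjective, we compute σ⁻¹(33): solve 37x + 30 ≡ 33 (mod 40), i.e. 37x ≡ 3 (mod 40).
Multiplying by 37⁻¹ = 13 gives x ≡ 13·3 = 39 ≡ 39 (mod 40).
Check: σ(39) = 37·39 + 30 = 1473 = 36·40 + 33 ≡ 33 (mod 40).

39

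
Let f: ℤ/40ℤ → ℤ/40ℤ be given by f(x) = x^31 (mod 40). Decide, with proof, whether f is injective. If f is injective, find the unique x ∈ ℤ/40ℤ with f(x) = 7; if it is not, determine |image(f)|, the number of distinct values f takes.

f(0) = 0^31 = 0.
f(10): Repeated squaring mod 40: 10^1 ≡ 10, 10^2 ≡ 10² = 100 ≡ 20, 10^4 ≡ 20² = 400 ≡ 0, 10^8 ≡ 0² = 0, 10^16 ≡ 0² = 0. Since 31 = 16 + 8 + 4 + 2 + 1, 10^31 ≡ 0·0·0·20·10: 0·0 = 0, then 0·0 = 0, then 0·20 = 0, then 0·10 = 0. So 10^31 ≡ 0 (mod 40).
So f(0) = f(10) = 0 while 0 ≠ 10, thus f is not injective.
Since f is not injective, we determine |image(f)|. Computing x^31 mod 40 for each x (by repeated squaring, reducing mod 40 at every step), the values f(0), f(1), …, f(39) are: 0, 1, 8, 27, 24, 5, 16, 23, 32, 9, 0, 11, 8, 37, 24, 15, 16, 33, 32, 19, 0, 21, 8, 7, 24, 25, 16, 3, 32, 29, 0, 31, 8, 17, 24, 35, 16, 13, 32, 39.
The distinct values are {0, 1, 3, 5, 7, 8, 9, 11, 13, 15, 16, 17, 19, 21, 23, 24, 25, 27, 29, 31, 32, 33, 35, 37, 39}; there are 25 of them.

25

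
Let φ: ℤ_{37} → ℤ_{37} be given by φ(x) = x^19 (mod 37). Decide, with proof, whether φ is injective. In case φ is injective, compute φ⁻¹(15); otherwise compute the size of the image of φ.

Since 37 is prime, the nonzero elements of ℤ_{37} form a cyclic group of order 36.
As gcd(19, 36) = 1, raising to the 19th power is a bijection on this group: if x_1^19 ≡ x_2^19 then (x_1x_2^{−1})^19 = 1, and the only element of order dividing gcd(19, 36) = 1 is 1, so x_1 = x_2.
With φ(0) = 0 this makes φ injective on all of ℤ_{37}, hence bijective (finite equal-size domain and codomain). In particular φ is injective.
Since φ is injective, we find the preimage of 15. The inverse of x ↦ x^19 on (ℤ_{37})^× is x ↦ x^19, because 19·19 = 361 = 10·36 + 1 ≡ 1 (mod 36) and x^{36} = 1 for x ≠ 0 (Fermat). So φ⁻¹(15) = 15^19 mod 37.
Repeated squaring mod 37: 15^1 ≡ 15, 15^2 ≡ 15² = 225 ≡ 3, 15^4 ≡ 3² = 9, 15^8 ≡ 9² = 81 ≡ 7, 15^16 ≡ 7² = 49 ≡ 12. Since 19 = 16 + 2 + 1, 15^19 ≡ 12·3·15: 12·3 = 36, then 36·15 = 540 ≡ 22. So 15^19 ≡ 22 (mod 37).
Hence φ⁻¹(15) = 22.

22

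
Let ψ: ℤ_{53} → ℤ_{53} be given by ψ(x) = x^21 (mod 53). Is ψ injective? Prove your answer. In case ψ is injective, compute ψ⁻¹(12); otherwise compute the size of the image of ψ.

Since 53 is prime, the nonzero elements of ℤ_{53} form a cyclic group of order 52.
As gcd(21, 52) = 1, raising to the 21st power is a bijection on this group: if x_1^21 ≡ x_2^21 then (x_1x_2^{−1})^21 = 1, and the only element of order dividing gcd(21, 52) = 1 is 1, so x_1 = x_2.
With ψ(0) = 0 this makes ψ injective on all of ℤ_{53}, hence bijective (finite equal-size domain and codomain). In particular ψ is injective.
Since ψ is injective, we find the preimage of 12. The inverse of x ↦ x^21 on (ℤ_{53})^× is x ↦ x^5, because 21·5 = 105 = 2·52 + 1 ≡ 1 (mod 52) and x^{52} = 1 for x ≠ 0 (Fermat). So ψ⁻¹(12) = 12^5 mod 53.
Repeated squaring mod 53: 12^1 ≡ 12, 12^2 ≡ 12² = 144 ≡ 38, 12^4 ≡ 38² = 1444 ≡ 13. Since 5 = 4 + 1, 12^5 ≡ 13·12: 13·12 = 156 ≡ 50. So 12^5 ≡ 50 (mod 53).
Hence ψ⁻¹(12) = 50.

50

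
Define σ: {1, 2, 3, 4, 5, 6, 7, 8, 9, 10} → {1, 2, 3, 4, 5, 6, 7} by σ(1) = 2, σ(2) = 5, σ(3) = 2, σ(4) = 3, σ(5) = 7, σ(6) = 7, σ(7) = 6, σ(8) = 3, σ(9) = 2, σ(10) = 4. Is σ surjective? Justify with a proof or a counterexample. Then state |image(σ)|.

6

No element maps to 1, so σ is not surjective.
The image of σ is {2, 3, 4, 5, 6, 7}, which has 6 elements.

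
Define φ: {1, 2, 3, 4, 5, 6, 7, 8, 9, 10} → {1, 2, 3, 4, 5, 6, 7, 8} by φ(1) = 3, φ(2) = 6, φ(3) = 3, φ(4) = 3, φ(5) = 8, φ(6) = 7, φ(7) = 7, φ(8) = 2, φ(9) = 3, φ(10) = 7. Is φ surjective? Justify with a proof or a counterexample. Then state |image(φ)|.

5

No element maps to 1, so φ is not surjective.
The image of φ is {2, 3, 6, 7, 8}, which has 5 elements.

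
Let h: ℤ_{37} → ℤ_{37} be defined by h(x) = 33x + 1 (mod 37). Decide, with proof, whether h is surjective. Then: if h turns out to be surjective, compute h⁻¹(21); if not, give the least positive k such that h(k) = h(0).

Since gcd(33, 37) = 1, 33 is invertible modulo 37. Euclid's algorithm: 37 = 1·33 + 4, 33 = 8·4 + 1; back-substituting gives 1 = 9·33 − 8·37, so 33⁻¹ ≡ 9 (mod 37).
Then y ↦ 9(y − 1) is a two-sided inverse to h, so every y ∈ ℤ_{37} has a preimage.
So h is surjective.
Since h is surjective, we compute h⁻¹(21): solve 33x + 1 ≡ 21 (mod 37), i.e. 33x ≡ 20 (mod 37).
Multiplying by 33⁻¹ = 9 gives x ≡ 9·20 = 180 = 4·37 + 32 ≡ 32 (mod 37).
Check: h(32) = 33·32 + 1 = 1057 = 28·37 + 21 ≡ 21 (mod 37).

32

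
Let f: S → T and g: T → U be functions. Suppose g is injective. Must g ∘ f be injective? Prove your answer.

No. Take S = {0, 1}, T = U = {0, 1, 2, 3}, f(0) = f(1) = 0, and g = identity (injective).
Then (g ∘ f)(0) = (g ∘ f)(1) = 0 with 0 ≠ 1, so g ∘ f is not injective.

not injective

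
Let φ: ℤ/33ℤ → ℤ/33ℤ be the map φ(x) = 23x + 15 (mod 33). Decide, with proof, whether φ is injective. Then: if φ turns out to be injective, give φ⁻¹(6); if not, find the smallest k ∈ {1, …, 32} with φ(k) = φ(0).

24

If φ(a) = φ(b), then 23a ≡ 23b (mod 33). Because gcd(23, 33) = 1, we may cancel 23 to get a ≡ b (mod 33).
Hence φ is injective.
We now compute 23⁻¹ mod 33 explicitly. Euclid's algorithm: 33 = 1·23 + 10, 23 = 2·10 + 3, 10 = 3·3 + 1; back-substituting gives 1 = 23·23 − 16·33, so 23⁻¹ ≡ 23 (mod 33).
Since φ is injective, we compute φ⁻¹(6): solve 23x + 15 ≡ 6 (mod 33), i.e. 23x ≡ 24 (mod 33).
Multiplying by 23⁻¹ = 23 gives x ≡ 23·24 = 552 = 16·33 + 24 ≡ 24 (mod 33).
Check: φ(24) = 23·24 + 15 = 567 = 17·33 + 6 ≡ 6 (mod 33).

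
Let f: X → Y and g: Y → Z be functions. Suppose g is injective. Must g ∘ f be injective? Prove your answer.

not injective

No. Take X = {1, 2}, Y = Z = {1, 2, 3, 4}, f(1) = f(2) = 1, and g = identity (injective).
Then (g ∘ f)(1) = (g ∘ f)(2) = 1 with 1 ≠ 2, so g ∘ f is not injective.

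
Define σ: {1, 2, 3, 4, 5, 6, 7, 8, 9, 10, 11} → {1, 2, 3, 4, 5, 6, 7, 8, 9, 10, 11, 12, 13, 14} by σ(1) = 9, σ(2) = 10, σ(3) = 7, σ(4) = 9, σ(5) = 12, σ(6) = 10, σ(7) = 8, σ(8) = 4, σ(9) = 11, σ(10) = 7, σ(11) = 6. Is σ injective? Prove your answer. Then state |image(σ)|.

8

σ(1) = 9 = σ(4) with 1 ≠ 4, so σ is not injective.
The image of σ is {4, 6, 7, 8, 9, 10, 11, 12}, which has 8 elements.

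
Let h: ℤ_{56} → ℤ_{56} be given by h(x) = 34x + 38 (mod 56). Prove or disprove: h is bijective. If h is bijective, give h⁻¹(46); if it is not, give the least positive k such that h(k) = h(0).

28

By definition, h is injective when h(a) = h(b) forces a = b.
We have gcd(34, 56) = 2 > 1. Taking a = 0 and b = 28: h(0) = 38 and h(28) = 34·28 + 38 = 990 ≡ 38 (mod 56).
So h(0) = h(28) while 0 ≠ 28, hence h is not injective, hence not bijective.
Since h is not bijective, we find the least positive k with h(k) = h(0): this means 34k ≡ 0 (mod 56), i.e. 56 ∣ 34k. Since gcd(34, 56) = 2, dividing through by 2 this holds exactly when 28 ∣ 17k, and as gcd(17, 28) = 1, exactly when 28 ∣ k.
The smallest positive such k is 28.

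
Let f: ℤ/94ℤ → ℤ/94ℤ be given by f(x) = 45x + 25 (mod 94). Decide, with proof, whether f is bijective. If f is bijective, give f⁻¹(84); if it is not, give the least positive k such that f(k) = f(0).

41

Suppose f(a) = f(b) in ℤ/94ℤ. Then 45a + 25 ≡ 45b + 25 (mod 94), therefore 45(a − b) ≡ 0 (mod 94).
Since gcd(45, 94) = 1, 45 is invertible modulo 94, so a − b ≡ 0 (mod 94), i.e. a = b.
We now compute 45⁻¹ mod 94 explicitly. Euclid's algorithm: 94 = 2·45 + 4, 45 = 11·4 + 1; back-substituting gives 1 = 23·45 − 11·94, so 45⁻¹ ≡ 23 (mod 94).
For any y ∈ ℤ/94ℤ, x = 23(y − 25) mod 94 satisfies f(x) = 45·23(y − 25) + 25 ≡ y (since 45·23 ≡ 1 mod 94). So every y has a preimage.
Therefore f is bijective.
Since f is bijective, we find f⁻¹(84): we need 45x ≡ 84 − 25 ≡ 59 (mod 94). Using 45⁻¹ = 23: x ≡ 23·59 = 1357 = 14·94 + 41, so x = 41.
Check: f(41) = 45·41 + 25 = 1870 = 19·94 + 84 ≡ 84 (mod 94).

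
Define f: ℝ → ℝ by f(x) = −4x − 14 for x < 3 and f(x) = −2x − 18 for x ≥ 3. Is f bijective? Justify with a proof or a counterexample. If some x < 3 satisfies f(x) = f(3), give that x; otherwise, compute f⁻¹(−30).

5/2

Both pieces are strictly decreasing (slopes −4 and −2), so each is injective on its own interval.
The left piece maps (−∞, 3) onto (−26, ∞); the right piece maps [3, ∞) onto (−∞, −24].
These images overlap. In particular f(3) = −24 (right piece), and solving −4x − 14 = −24 on the left piece gives x = 5/2 < 3.
So f(5/2) = f(3) with 5/2 ≠ 3, and f is not injective, hence not bijective. This x = 5/2 is the requested value below 3.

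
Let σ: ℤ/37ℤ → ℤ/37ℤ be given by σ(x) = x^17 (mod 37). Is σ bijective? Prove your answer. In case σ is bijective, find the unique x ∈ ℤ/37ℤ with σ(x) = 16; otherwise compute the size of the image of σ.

7

Since 37 is prime, the nonzero elements of ℤ/37ℤ form a cyclic group of order 36.
As gcd(17, 36) = 1, raising to the 17th power is a bijection on this group: if a^17 ≡ b^17 then (ab^{−1})^17 = 1, and the only element of order dividing gcd(17, 36) = 1 is 1, so a = b.
With σ(0) = 0 this makes σ injective on all of ℤ/37ℤ, hence bijective (finite equal-size domain and codomain). In particular σ is bijective.
Since σ is bijective, we find the preimage of 16. The inverse of x ↦ x^17 on (ℤ/37ℤ)^× is x ↦ x^17, because 17·17 = 289 = 8·36 + 1 ≡ 1 (mod 36) and x^{36} = 1 for x ≠ 0 (Fermat). So σ⁻¹(16) = 16^17 mod 37.
Repeated squaring mod 37: 16^1 ≡ 16, 16^2 ≡ 16² = 256 ≡ 34, 16^4 ≡ 34² = 1156 ≡ 9, 16^8 ≡ 9² = 81 ≡ 7, 16^16 ≡ 7² = 49 ≡ 12. Since 17 = 16 + 1, 16^17 ≡ 12·16: 12·16 = 192 ≡ 7. So 16^17 ≡ 7 (mod 37).
Hence σ⁻¹(16) = 7.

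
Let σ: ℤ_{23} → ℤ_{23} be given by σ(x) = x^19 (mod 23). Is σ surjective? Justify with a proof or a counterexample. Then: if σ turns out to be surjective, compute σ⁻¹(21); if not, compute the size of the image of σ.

Since 23 is prime, the nonzero elements of ℤ_{23} form a cyclic group of order 22.
As gcd(19, 22) = 1, raising to the 19th power is a bijection on this group: if x_1^19 ≡ x_2^19 then (x_1x_2^{−1})^19 = 1, and the only element of order dividing gcd(19, 22) = 1 is 1, so x_1 = x_2.
With σ(0) = 0 this makes σ injective on all of ℤ_{23}, hence bijective (finite equal-size domain and codomain). In particular σ is surjective.
Since σ is surjective, we find the preimage of 21. The inverse of x ↦ x^19 on (ℤ_{23})^× is x ↦ x^7, because 19·7 = 133 = 6·22 + 1 ≡ 1 (mod 22) and x^{22} = 1 for x ≠ 0 (Fermat). So σ⁻¹(21) = 21^7 mod 23.
Repeated squaring mod 23: 21^1 ≡ 21, 21^2 ≡ 21² = 441 ≡ 4, 21^4 ≡ 4² = 16. Since 7 = 4 + 2 + 1, 21^7 ≡ 16·4·21: 16·4 = 64 ≡ 18, then 18·21 = 378 ≡ 10. So 21^7 ≡ 10 (mod 23).
Hence σ⁻¹(21) = 10.

10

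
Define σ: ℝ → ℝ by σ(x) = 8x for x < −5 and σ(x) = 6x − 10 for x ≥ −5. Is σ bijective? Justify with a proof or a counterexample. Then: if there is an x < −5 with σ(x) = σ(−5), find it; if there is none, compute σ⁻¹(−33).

-23/6

Both pieces are strictly increasing (slopes 8 and 6), so each is injective on its own interval.
The left piece maps (−∞, −5) onto (−∞, −40); the right piece maps [−5, ∞) onto [−40, ∞).
Since −40 = −40, the images partition ℝ: σ is injective and surjective, hence bijective.
Because the two images are disjoint, no x < −5 has σ(x) = σ(−5), so we compute σ⁻¹(−33): −33 lies in [−40, ∞), so solve 6x − 10 = −33: x = (−33 + 10)/6 = −23/6.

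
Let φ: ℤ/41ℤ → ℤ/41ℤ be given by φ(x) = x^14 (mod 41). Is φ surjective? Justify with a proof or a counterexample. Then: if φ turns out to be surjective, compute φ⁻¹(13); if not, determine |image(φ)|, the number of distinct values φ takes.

φ(20): Repeated squaring mod 41: 20^1 ≡ 20, 20^2 ≡ 20² = 400 ≡ 31, 20^4 ≡ 31² = 961 ≡ 18, 20^8 ≡ 18² = 324 ≡ 37. Since 14 = 8 + 4 + 2, 20^14 ≡ 37·18·31: 37·18 = 666 ≡ 10, then 10·31 = 310 ≡ 23. So 20^14 ≡ 23 (mod 41).
φ(21): Repeated squaring mod 41: 21^1 ≡ 21, 21^2 ≡ 21² = 441 ≡ 31, 21^4 ≡ 31² = 961 ≡ 18, 21^8 ≡ 18² = 324 ≡ 37. Since 14 = 8 + 4 + 2, 21^14 ≡ 37·18·31: 37·18 = 666 ≡ 10, then 10·31 = 310 ≡ 23. So 21^14 ≡ 23 (mod 41).
So φ(20) = φ(21) = 23 while 20 ≠ 21, thus φ is not injective.
A non-injective map from the 41-element set ℤ/41ℤ to itself takes at most 40 distinct values, so it cannot be surjective. Therefore φ is not surjective.
Since φ is not surjective, we determine |image(φ)|. Computing x^14 mod 41 for each x (by repeated squaring, reducing mod 41 at every step), the values φ(0), φ(1), …, φ(40) are: 0, 1, 25, 32, 10, 31, 21, 2, 4, 40, 37, 36, 33, 20, 9, 8, 18, 5, 16, 39, 23, 23, 39, 16, 5, 18, 8, 9, 20, 33, 36, 37, 40, 4, 2, 21, 31, 10, 32, 25, 1.
The distinct values are {0, 1, 2, 4, 5, 8, 9, 10, 16, 18, 20, 21, 23, 25, 31, 32, 33, 36, 37, 39, 40}; there are 21 of them.

21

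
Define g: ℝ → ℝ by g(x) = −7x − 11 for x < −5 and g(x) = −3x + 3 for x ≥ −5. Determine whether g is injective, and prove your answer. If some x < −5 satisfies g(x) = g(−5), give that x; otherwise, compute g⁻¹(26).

-37/7

Both pieces are strictly decreasing (slopes −7 and −3), so each is injective on its own interval.
The left piece maps (−∞, −5) onto (24, ∞); the right piece maps [−5, ∞) onto (−∞, 18].
These images are disjoint, so no value is attained by both pieces. Therefore g is injective.
Because the two images are disjoint, no x < −5 has g(x) = g(−5), so we compute g⁻¹(26): 26 lies in (24, ∞), so solve −7x − 11 = 26: x = (26 + 11)/(−7) = −37/7.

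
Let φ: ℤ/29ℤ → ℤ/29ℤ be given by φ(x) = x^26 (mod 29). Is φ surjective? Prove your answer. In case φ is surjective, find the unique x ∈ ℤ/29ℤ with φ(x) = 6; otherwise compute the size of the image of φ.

φ(14): Repeated squaring mod 29: 14^1 ≡ 14, 14^2 ≡ 14² = 196 ≡ 22, 14^4 ≡ 22² = 484 ≡ 20, 14^8 ≡ 20² = 400 ≡ 23, 14^16 ≡ 23² = 529 ≡ 7. Since 26 = 16 + 8 + 2, 14^26 ≡ 7·23·22: 7·23 = 161 ≡ 16, then 16·22 = 352 ≡ 4. So 14^26 ≡ 4 (mod 29).
φ(15): Repeated squaring mod 29: 15^1 ≡ 15, 15^2 ≡ 15² = 225 ≡ 22, 15^4 ≡ 22² = 484 ≡ 20, 15^8 ≡ 20² = 400 ≡ 23, 15^16 ≡ 23² = 529 ≡ 7. Since 26 = 16 + 8 + 2, 15^26 ≡ 7·23·22: 7·23 = 161 ≡ 16, then 16·22 = 352 ≡ 4. So 15^26 ≡ 4 (mod 29).
So φ(14) = φ(15) = 4 while 14 ≠ 15, hence φ is not injective.
A non-injective map from the 29-element set ℤ/29ℤ to itself takes at most 28 distinct values, so it cannot be surjective. Thus φ is not surjective.
Since φ is not surjective, we determine |image(φ)|. Computing x^26 mod 29 for each x (by repeated squaring, reducing mod 29 at every step), the values φ(0), φ(1), …, φ(28) are: 0, 1, 22, 13, 20, 7, 25, 16, 5, 24, 9, 6, 28, 23, 4, 4, 23, 28, 6, 9, 24, 5, 16, 25, 7, 20, 13, 22, 1.
The distinct values are {0, 1, 4, 5, 6, 7, 9, 13, 16, 20, 22, 23, 24, 25, 28}; there are 15 of them.

15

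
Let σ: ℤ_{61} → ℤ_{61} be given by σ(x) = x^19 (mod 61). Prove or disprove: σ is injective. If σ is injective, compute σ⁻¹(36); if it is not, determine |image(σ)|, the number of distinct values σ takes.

19

Since 61 is prime, the nonzero elements of ℤ_{61} form a cyclic group of order 60.
As gcd(19, 60) = 1, raising to the 19th power is a bijection on this group: if a^19 ≡ b^19 then (ab^{−1})^19 = 1, and the only element of order dividing gcd(19, 60) = 1 is 1, so a = b.
With σ(0) = 0 this makes σ injective on all of ℤ_{61}, hence bijective (finite equal-size domain and codomain). In particular σ is injective.
Since σ is injective, we find the preimage of 36. The inverse of x ↦ x^19 on (ℤ_{61})^× is x ↦ x^19, because 19·19 = 361 = 6·60 + 1 ≡ 1 (mod 60) and x^{60} = 1 for x ≠ 0 (Fermat). So σ⁻¹(36) = 36^19 mod 61.
Repeated squaring mod 61: 36^1 ≡ 36, 36^2 ≡ 36² = 1296 ≡ 15, 36^4 ≡ 15² = 225 ≡ 42, 36^8 ≡ 42² = 1764 ≡ 56, 36^16 ≡ 56² = 3136 ≡ 25. Since 19 = 16 + 2 + 1, 36^19 ≡ 25·15·36: 25·15 = 375 ≡ 9, then 9·36 = 324 ≡ 19. So 36^19 ≡ 19 (mod 61).
Hence σ⁻¹(36) = 19.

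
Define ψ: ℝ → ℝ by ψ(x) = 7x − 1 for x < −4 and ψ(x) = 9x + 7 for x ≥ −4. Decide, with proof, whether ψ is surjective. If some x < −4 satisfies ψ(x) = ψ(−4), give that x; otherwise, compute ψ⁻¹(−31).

Both pieces are strictly increasing (slopes 7 and 9), so each is injective on its own interval.
The left piece maps (−∞, −4) onto (−∞, −29); the right piece maps [−4, ∞) onto [−29, ∞).
These images together cover ℝ, so ψ is surjective.
Because the two images are disjoint, no x < −4 has ψ(x) = ψ(−4), so we compute ψ⁻¹(−31): −31 lies in (−∞, −29), so solve 7x − 1 = −31: x = (−31 + 1)/7 = −30/7.

-30/7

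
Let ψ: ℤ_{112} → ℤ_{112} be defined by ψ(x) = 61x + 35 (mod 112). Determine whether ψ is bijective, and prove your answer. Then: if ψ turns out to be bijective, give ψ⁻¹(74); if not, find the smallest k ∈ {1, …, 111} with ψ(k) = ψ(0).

Suppose ψ(s) = ψ(t) in ℤ_{112}. Then 61s + 35 ≡ 61t + 35 (mod 112), therefore 61(s − t) ≡ 0 (mod 112).
Since gcd(61, 112) = 1, 61 is invertible modulo 112, hence s − t ≡ 0 (mod 112), i.e. s = t.
We now compute 61⁻¹ mod 112 explicitly. Euclid's algorithm: 112 = 1·61 + 51, 61 = 1·51 + 10, 51 = 5·10 + 1; back-substituting gives 1 = 101·61 − 55·112, so 61⁻¹ ≡ 101 (mod 112).
Then y ↦ 101(y − 35) is a two-sided inverse to ψ, so every y ∈ ℤ_{112} has a preimage.
Therefore ψ is bijective.
Since ψ is bijective, we find ψ⁻¹(74): we need 61x ≡ 74 − 35 ≡ 39 (mod 112). Using 61⁻¹ = 101: x ≡ 101·39 = 3939 = 35·112 + 19, so x = 19.
Check: ψ(19) = 61·19 + 35 = 1194 = 10·112 + 74 ≡ 74 (mod 112).

19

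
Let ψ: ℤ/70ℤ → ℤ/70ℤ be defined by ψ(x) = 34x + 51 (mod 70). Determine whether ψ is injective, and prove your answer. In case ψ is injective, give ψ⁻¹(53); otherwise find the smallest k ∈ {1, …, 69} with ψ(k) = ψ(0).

35

We have gcd(34, 70) = 2 > 1. Taking s = 0 and t = 35: ψ(0) = 51 and ψ(35) = 34·35 + 51 = 1241 ≡ 51 (mod 70).
So ψ(0) = ψ(35) while 0 ≠ 35, therefore ψ is not injective.
Since ψ is not injective, we find the least positive k with ψ(k) = ψ(0): this means 34k ≡ 0 (mod 70), i.e. 70 ∣ 34k. Since gcd(34, 70) = 2, dividing through by 2 this holds exactly when 35 ∣ 17k, and as gcd(17, 35) = 1, exactly when 35 ∣ k.
The smallest positive such k is 35.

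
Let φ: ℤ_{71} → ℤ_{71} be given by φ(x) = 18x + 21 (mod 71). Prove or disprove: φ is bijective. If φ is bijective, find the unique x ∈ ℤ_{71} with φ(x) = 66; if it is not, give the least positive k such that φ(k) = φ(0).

38

Recall that φ is injective if φ(x_1) = φ(x_2) implies x_1 = x_2.
If φ(x_1) = φ(x_2), then 18x_1 ≡ 18x_2 (mod 71). Because gcd(18, 71) = 1, we may cancel 18 to get x_1 ≡ x_2 (mod 71).
We now compute 18⁻¹ mod 71 explicitly. Euclid's algorithm: 71 = 3·18 + 17, 18 = 1·17 + 1; back-substituting gives 1 = 4·18 − 1·71, so 18⁻¹ ≡ 4 (mod 71).
Then y ↦ 4(y − 21) is a two-sided inverse to φ, so every y ∈ ℤ_{71} has a preimage.
Therefore φ is bijective.
Since φ is bijective, we compute φ⁻¹(66): solve 18x + 21 ≡ 66 (mod 71), i.e. 18x ≡ 45 (mod 71).
Multiplying by 18⁻¹ = 4 gives x ≡ 4·45 = 180 = 2·71 + 38 ≡ 38 (mod 71).
Check: φ(38) = 18·38 + 21 = 705 = 9·71 + 66 ≡ 66 (mod 71).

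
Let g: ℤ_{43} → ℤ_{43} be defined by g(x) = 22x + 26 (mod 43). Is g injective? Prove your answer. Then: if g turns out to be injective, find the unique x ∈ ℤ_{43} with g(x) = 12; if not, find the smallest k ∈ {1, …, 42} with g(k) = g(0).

15

If g(s) = g(t), then 22s ≡ 22t (mod 43). Because gcd(22, 43) = 1, we may cancel 22 to get s ≡ t (mod 43).
So g is injective.
We now compute 22⁻¹ mod 43 explicitly. Euclid's algorithm: 43 = 1·22 + 21, 22 = 1·21 + 1; back-substituting gives 1 = 2·22 − 1·43, so 22⁻¹ ≡ 2 (mod 43).
Since g is injective, we find g⁻¹(12): we need 22x ≡ 12 − 26 ≡ 29 (mod 43). Using 22⁻¹ = 2: x ≡ 2·29 = 58 = 1·43 + 15, so x = 15.
Check: g(15) = 22·15 + 26 = 356 = 8·43 + 12 ≡ 12 (mod 43).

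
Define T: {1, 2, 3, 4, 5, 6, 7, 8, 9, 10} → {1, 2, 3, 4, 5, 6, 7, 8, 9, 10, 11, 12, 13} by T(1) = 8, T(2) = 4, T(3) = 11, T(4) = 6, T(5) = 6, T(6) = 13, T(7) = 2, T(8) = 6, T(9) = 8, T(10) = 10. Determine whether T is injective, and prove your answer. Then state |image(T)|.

7

T(4) = 6 = T(5) with 4 ≠ 5, so T is not injective.
The image of T is {2, 4, 6, 8, 10, 11, 13}, which has 7 elements.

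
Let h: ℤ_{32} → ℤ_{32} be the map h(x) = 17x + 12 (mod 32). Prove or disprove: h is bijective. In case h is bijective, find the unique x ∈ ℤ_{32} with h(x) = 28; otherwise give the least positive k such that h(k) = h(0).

16

Suppose h(u) = h(v) in ℤ_{32}. Then 17u + 12 ≡ 17v + 12 (mod 32), thus 17(u − v) ≡ 0 (mod 32).
Since gcd(17, 32) = 1, 17 is invertible modulo 32, hence u − v ≡ 0 (mod 32), i.e. u = v.
We now compute 17⁻¹ mod 32 explicitly. Euclid's algorithm: 32 = 1·17 + 15, 17 = 1·15 + 2, 15 = 7·2 + 1; back-substituting gives 1 = 17·17 − 9·32, so 17⁻¹ ≡ 17 (mod 32).
For any y ∈ ℤ_{32}, x = 17(y − 12) mod 32 satisfies h(x) = 17·17(y − 12) + 12 ≡ y (since 17·17 ≡ 1 mod 32). So every y has a preimage.
Therefore h is bijective.
Since h is bijective, we compute h⁻¹(28): solve 17x + 12 ≡ 28 (mod 32), i.e. 17x ≡ 16 (mod 32).
Multiplying by 17⁻¹ = 17 gives x ≡ 17·16 = 272 = 8·32 + 16 ≡ 16 (mod 32).
Check: h(16) = 17·16 + 12 = 284 = 8·32 + 28 ≡ 28 (mod 32).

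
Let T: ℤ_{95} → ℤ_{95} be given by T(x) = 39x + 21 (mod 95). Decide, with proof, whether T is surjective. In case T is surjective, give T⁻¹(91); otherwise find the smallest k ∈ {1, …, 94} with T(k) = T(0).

70

Since gcd(39, 95) = 1, 39 is invertible modulo 95. Euclid's algorithm: 95 = 2·39 + 17, 39 = 2·17 + 5, 17 = 3·5 + 2, 5 = 2·2 + 1; back-substituting gives 1 = 39·39 − 16·95, so 39⁻¹ ≡ 39 (mod 95).
Then y ↦ 39(y − 21) is a two-sided inverse to T, so every y ∈ ℤ_{95} has a preimage.
Thus T is surjective.
Since T is surjective, we find T⁻¹(91): we need 39x ≡ 91 − 21 ≡ 70 (mod 95). Using 39⁻¹ = 39: x ≡ 39·70 = 2730 = 28·95 + 70, so x = 70.
Check: T(70) = 39·70 + 21 = 2751 = 28·95 + 91 ≡ 91 (mod 95).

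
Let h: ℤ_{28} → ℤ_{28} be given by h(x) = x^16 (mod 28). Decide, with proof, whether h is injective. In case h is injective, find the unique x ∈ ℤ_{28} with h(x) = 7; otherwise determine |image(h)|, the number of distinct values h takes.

8

h(6): Repeated squaring mod 28: 6^1 ≡ 6, 6^2 ≡ 6² = 36 ≡ 8, 6^4 ≡ 8² = 64 ≡ 8, 6^8 ≡ 8² = 64 ≡ 8, 6^16 ≡ 8² = 64 ≡ 8. So 6^16 ≡ 8 (mod 28).
h(8): Repeated squaring mod 28: 8^1 ≡ 8, 8^2 ≡ 8² = 64 ≡ 8, 8^4 ≡ 8² = 64 ≡ 8, 8^8 ≡ 8² = 64 ≡ 8, 8^16 ≡ 8² = 64 ≡ 8. So 8^16 ≡ 8 (mod 28).
So h(6) = h(8) = 8 while 6 ≠ 8, so h is not injective.
Since h is not injective, we determine |image(h)|. Computing x^16 mod 28 for each x (by repeated squaring, reducing mod 28 at every step), the values h(0), h(1), …, h(27) are: 0, 1, 16, 25, 4, 9, 8, 21, 8, 9, 4, 25, 16, 1, 0, 1, 16, 25, 4, 9, 8, 21, 8, 9, 4, 25, 16, 1.
The distinct values are {0, 1, 4, 8, 9, 16, 21, 25}; there are 8 of them.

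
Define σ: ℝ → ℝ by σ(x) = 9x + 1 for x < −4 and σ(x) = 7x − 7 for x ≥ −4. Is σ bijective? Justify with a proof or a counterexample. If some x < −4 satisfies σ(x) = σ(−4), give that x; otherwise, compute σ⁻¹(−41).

-14/3

Both pieces are strictly increasing (slopes 9 and 7), so each is injective on its own interval.
The left piece maps (−∞, −4) onto (−∞, −35); the right piece maps [−4, ∞) onto [−35, ∞).
Since −35 = −35, the images partition ℝ: σ is injective and surjective, hence bijective.
Because the two images are disjoint, no x < −4 has σ(x) = σ(−4), so we compute σ⁻¹(−41): −41 lies in (−∞, −35), so solve 9x + 1 = −41: x = (−41 − 1)/9 = −14/3.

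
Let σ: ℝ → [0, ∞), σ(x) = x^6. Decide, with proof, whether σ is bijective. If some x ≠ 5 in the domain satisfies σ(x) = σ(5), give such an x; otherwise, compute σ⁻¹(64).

σ(5) = 15625 = (−5)^6 = σ(−5) (since 6 is even), with 5 ≠ −5. So σ is not injective, hence not bijective.
For the follow-up, such an x exists: taking x = −5 ∈ ℝ gives σ(−5) = 15625 = σ(5) with −5 ≠ 5.

-5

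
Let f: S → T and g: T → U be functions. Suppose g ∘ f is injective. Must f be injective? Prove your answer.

injective

Suppose f(a) = f(b). Applying g: (g ∘ f)(a) = (g ∘ f)(b). Since g ∘ f is injective, a = b. Thus f is injective.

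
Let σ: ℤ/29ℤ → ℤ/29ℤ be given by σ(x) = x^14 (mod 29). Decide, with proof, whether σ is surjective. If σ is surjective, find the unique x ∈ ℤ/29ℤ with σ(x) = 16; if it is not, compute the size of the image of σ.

3

σ(2): Repeated squaring mod 29: 2^1 ≡ 2, 2^2 ≡ 2² = 4, 2^4 ≡ 4² = 16, 2^8 ≡ 16² = 256 ≡ 24. Since 14 = 8 + 4 + 2, 2^14 ≡ 24·16·4: 24·16 = 384 ≡ 7, then 7·4 = 28. So 2^14 ≡ 28 (mod 29).
σ(3): Repeated squaring mod 29: 3^1 ≡ 3, 3^2 ≡ 3² = 9, 3^4 ≡ 9² = 81 ≡ 23, 3^8 ≡ 23² = 529 ≡ 7. Since 14 = 8 + 4 + 2, 3^14 ≡ 7·23·9: 7·23 = 161 ≡ 16, then 16·9 = 144 ≡ 28. So 3^14 ≡ 28 (mod 29).
So σ(2) = σ(3) = 28 while 2 ≠ 3, thus σ is not injective.
A non-injective map from the 29-element set ℤ/29ℤ to itself takes at most 28 distinct values, so it cannot be surjective. Hence σ is not surjective.
Since σ is not surjective, we determine |image(σ)|. Computing x^14 mod 29 for each x (by repeated squaring, reducing mod 29 at every step), the values σ(0), σ(1), …, σ(28) are: 0, 1, 28, 28, 1, 1, 1, 1, 28, 1, 28, 28, 28, 1, 28, 28, 1, 28, 28, 28, 1, 28, 1, 1, 1, 1, 28, 28, 1.
The distinct values are {0, 1, 28}; there are 3 of them.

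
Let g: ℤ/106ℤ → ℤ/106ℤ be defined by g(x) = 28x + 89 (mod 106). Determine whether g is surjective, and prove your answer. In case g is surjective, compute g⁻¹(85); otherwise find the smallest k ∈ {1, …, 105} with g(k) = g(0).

Since gcd(28, 106) = 2, we have 28x ≡ 0 (mod 2) for all x, so g(x) ≡ 1 (mod 2).
But 0 ≢ 1 (mod 2), so 0 ∈ ℤ/106ℤ has no preimage. So g is not surjective.
Since g is not surjective, we find the least positive k with g(k) = g(0): this means 28k ≡ 0 (mod 106), i.e. 106 ∣ 28k. Since gcd(28, 106) = 2, dividing through by 2 this holds exactly when 53 ∣ 14k, and as gcd(14, 53) = 1, exactly when 53 ∣ k.
The smallest positive such k is 53.

53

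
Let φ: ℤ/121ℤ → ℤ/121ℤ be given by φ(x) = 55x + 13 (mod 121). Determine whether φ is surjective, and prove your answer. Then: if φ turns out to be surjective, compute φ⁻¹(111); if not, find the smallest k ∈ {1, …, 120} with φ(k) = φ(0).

11

Since gcd(55, 121) = 11, we have 55x ≡ 0 (mod 11) for all x, so φ(x) ≡ 2 (mod 11).
But 0 ≢ 2 (mod 11), so 0 ∈ ℤ/121ℤ has no preimage. Hence φ is not surjective.
Since φ is not surjective, we find the least positive k with φ(k) = φ(0): this means 55k ≡ 0 (mod 121), i.e. 121 ∣ 55k. Since gcd(55, 121) = 11, dividing through by 11 this holds exactly when 11 ∣ 5k, and as gcd(5, 11) = 1, exactly when 11 ∣ k.
The smallest positive such k is 11.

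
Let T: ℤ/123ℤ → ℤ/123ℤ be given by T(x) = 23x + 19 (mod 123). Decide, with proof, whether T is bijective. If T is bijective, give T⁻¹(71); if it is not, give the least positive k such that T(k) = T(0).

29

If T(s) = T(t), then 23s ≡ 23t (mod 123). Because gcd(23, 123) = 1, we may cancel 23 to get s ≡ t (mod 123).
We now compute 23⁻¹ mod 123 explicitly. Euclid's algorithm: 123 = 5·23 + 8, 23 = 2·8 + 7, 8 = 1·7 + 1; back-substituting gives 1 = 107·23 − 20·123, so 23⁻¹ ≡ 107 (mod 123).
Then y ↦ 107(y − 19) is a two-sided inverse to T, so every y ∈ ℤ/123ℤ has a preimage.
Thus T is bijective.
Since T is bijective, we compute T⁻¹(71): solve 23x + 19 ≡ 71 (mod 123), i.e. 23x ≡ 52 (mod 123).
Multiplying by 23⁻¹ = 107 gives x ≡ 107·52 = 5564 = 45·123 + 29 ≡ 29 (mod 123).
Check: T(29) = 23·29 + 19 = 686 = 5·123 + 71 ≡ 71 (mod 123).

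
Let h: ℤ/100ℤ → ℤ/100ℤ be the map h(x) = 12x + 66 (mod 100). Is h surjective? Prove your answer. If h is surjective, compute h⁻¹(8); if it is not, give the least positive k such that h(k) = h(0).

25

Since gcd(12, 100) = 4, we have 12x ≡ 0 (mod 4) for all x, so h(x) ≡ 2 (mod 4).
But 0 ≢ 2 (mod 4), so 0 ∈ ℤ/100ℤ has no preimage. Therefore h is not surjective.
Since h is not surjective, we find the least positive k with h(k) = h(0): this means 12k ≡ 0 (mod 100), i.e. 100 ∣ 12k. Since gcd(12, 100) = 4, dividing through by 4 this holds exactly when 25 ∣ 3k, and as gcd(3, 25) = 1, exactly when 25 ∣ k.
The smallest positive such k is 25.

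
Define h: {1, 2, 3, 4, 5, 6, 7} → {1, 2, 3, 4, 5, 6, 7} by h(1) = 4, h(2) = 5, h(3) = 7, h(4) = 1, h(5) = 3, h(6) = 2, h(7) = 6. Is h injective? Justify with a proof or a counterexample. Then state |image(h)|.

7

The values h(1), …, h(7) are 4, 5, 7, 1, 3, 2, 6 — all distinct.
So h(a) = h(b) only when a = b, and h is injective.
The image of h is {1, 2, 3, 4, 5, 6, 7}, which has 7 elements.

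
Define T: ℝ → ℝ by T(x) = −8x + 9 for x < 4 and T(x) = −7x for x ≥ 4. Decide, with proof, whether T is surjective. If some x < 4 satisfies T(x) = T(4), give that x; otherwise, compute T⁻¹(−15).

Both pieces are strictly decreasing (slopes −8 and −7), so each is injective on its own interval.
The left piece maps (−∞, 4) onto (−23, ∞); the right piece maps [4, ∞) onto (−∞, −28].
The union (−23, ∞) ∪ (−∞, −28] omits the interval between −23 and −28; in particular −23 has no preimage. So T is not surjective.
Because the two images are disjoint, no x < 4 has T(x) = T(4), so we compute T⁻¹(−15): −15 lies in (−23, ∞), so solve −8x + 9 = −15: x = (−15 − 9)/(−8) = 3.

3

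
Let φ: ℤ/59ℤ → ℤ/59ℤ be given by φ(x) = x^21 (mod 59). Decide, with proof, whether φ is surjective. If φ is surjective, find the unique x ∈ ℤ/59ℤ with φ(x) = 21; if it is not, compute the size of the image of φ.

Since 59 is prime, the nonzero elements of ℤ/59ℤ form a cyclic group of order 58.
As gcd(21, 58) = 1, raising to the 21st power is a bijection on this group: if a^21 ≡ b^21 then (ab^{−1})^21 = 1, and the only element of order dividing gcd(21, 58) = 1 is 1, so a = b.
With φ(0) = 0 this makes φ injective on all of ℤ/59ℤ, hence bijective (finite equal-size domain and codomain). In particular φ is surjective.
Since φ is surjective, we find the preimage of 21. The inverse of x ↦ x^21 on (ℤ/59ℤ)^× is x ↦ x^47, because 21·47 = 987 = 17·58 + 1 ≡ 1 (mod 58) and x^{58} = 1 for x ≠ 0 (Fermat). So φ⁻¹(21) = 21^47 mod 59.
Repeated squaring mod 59: 21^1 ≡ 21, 21^2 ≡ 21² = 441 ≡ 28, 21^4 ≡ 28² = 784 ≡ 17, 21^8 ≡ 17² = 289 ≡ 53, 21^16 ≡ 53² = 2809 ≡ 36, 21^32 ≡ 36² = 1296 ≡ 57. Since 47 = 32 + 8 + 4 + 2 + 1, 21^47 ≡ 57·53·17·28·21: 57·53 = 3021 ≡ 12, then 12·17 = 204 ≡ 27, then 27·28 = 756 ≡ 48, then 48·21 = 1008 ≡ 5. So 21^47 ≡ 5 (mod 59).
Hence φ⁻¹(21) = 5.

5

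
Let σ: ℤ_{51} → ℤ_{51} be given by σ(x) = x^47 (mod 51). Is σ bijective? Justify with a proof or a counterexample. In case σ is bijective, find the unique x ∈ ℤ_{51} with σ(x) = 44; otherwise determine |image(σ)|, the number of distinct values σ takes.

29

Computing x^47 mod 51 for each x (by repeated squaring, reducing mod 51 at every step), the values σ(0), σ(1), …, σ(50) are: 0, 1, 26, 6, 13, 41, 3, 22, 32, 36, 46, 14, 27, 4, 11, 42, 16, 17, 18, 43, 23, 30, 7, 20, 39, 49, 2, 12, 31, 44, 21, 28, 8, 33, 34, 35, 9, 40, 47, 24, 37, 5, 15, 19, 29, 48, 10, 38, 45, 25, 50.
Every element of ℤ_{51} appears exactly once in this list, so σ is a bijection, and in particular bijective.
Since σ is bijective, we read off the preimage of 44 from the same table: σ(29) = 44, so σ⁻¹(44) = 29.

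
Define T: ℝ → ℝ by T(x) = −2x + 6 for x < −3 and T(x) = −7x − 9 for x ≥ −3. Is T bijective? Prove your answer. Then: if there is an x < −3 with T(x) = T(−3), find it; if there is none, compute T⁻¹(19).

Both pieces are strictly decreasing (slopes −2 and −7), so each is injective on its own interval.
The left piece maps (−∞, −3) onto (12, ∞); the right piece maps [−3, ∞) onto (−∞, 12].
Since 12 = 12, the images partition ℝ: T is injective and surjective, hence bijective.
Because the two images are disjoint, no x < −3 has T(x) = T(−3), so we compute T⁻¹(19): 19 lies in (12, ∞), so solve −2x + 6 = 19: x = (19 − 6)/(−2) = −13/2.

-13/2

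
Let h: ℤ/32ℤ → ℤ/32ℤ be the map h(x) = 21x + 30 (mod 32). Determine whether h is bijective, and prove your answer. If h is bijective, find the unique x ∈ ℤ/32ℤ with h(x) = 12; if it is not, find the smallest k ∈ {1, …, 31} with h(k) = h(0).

Recall that h is injective when h(u) = h(v) forces u = v.
Suppose h(u) = h(v) in ℤ/32ℤ. Then 21u + 30 ≡ 21v + 30 (mod 32), therefore 21(u − v) ≡ 0 (mod 32).
Since gcd(21, 32) = 1, 21 is invertible modulo 32, so u − v ≡ 0 (mod 32), i.e. u = v.
We now compute 21⁻¹ mod 32 explicitly. Euclid's algorithm: 32 = 1·21 + 11, 21 = 1·11 + 10, 11 = 1·10 + 1; back-substituting gives 1 = 29·21 − 19·32, so 21⁻¹ ≡ 29 (mod 32).
For any y ∈ ℤ/32ℤ, x = 29(y − 30) mod 32 satisfies h(x) = 21·29(y − 30) + 30 ≡ y (since 21·29 ≡ 1 mod 32). So every y has a preimage.
Thus h is bijective.
Since h is bijective, we find h⁻¹(12): we need 21x ≡ 12 − 30 ≡ 14 (mod 32). Using 21⁻¹ = 29: x ≡ 29·14 = 406 = 12·32 + 22, so x = 22.
Check: h(22) = 21·22 + 30 = 492 = 15·32 + 12 ≡ 12 (mod 32).

22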